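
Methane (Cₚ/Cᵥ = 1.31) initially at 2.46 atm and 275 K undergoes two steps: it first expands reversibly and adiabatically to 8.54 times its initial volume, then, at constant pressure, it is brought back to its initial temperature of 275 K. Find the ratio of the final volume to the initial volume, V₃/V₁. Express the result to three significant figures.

Adiabatic step: V₂/V₁ = 8.54; T₂ = T₁·(1/8.54)^(0.31) = 141.4 K.
Isobaric step: V₃/V₂ = T₃/T₂ = 275/141.4.
V₃/V₁ = (V₂/V₁)(V₃/V₂) = 8.54 × (275/141.4) = 16.6.

V₃/V₁ ≈ 16.6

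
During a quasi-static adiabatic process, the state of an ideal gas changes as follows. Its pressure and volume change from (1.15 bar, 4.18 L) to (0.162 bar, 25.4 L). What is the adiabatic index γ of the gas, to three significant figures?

γ ≈ 1.09

PV^γ = const ⇒ γ = ln(P₂/P₁) / ln(V₁/V₂).
γ = ln(0.162/1.15) / ln(4.18/25.4) = 1.086.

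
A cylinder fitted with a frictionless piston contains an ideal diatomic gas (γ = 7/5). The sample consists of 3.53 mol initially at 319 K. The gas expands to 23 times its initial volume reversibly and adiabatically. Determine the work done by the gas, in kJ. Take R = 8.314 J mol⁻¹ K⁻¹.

W ≈ 16.7 kJ

Adiabatic: T₁V₁^(γ−1) = T₂V₂^(γ−1) ⇒ T₂ = T₁ (V₁/V₂)^(γ−1).
T₂ = 319 × (1/23)^(2/5) = 91.01 K.
Q = 0, so ΔU = W_on_gas = nCᵥΔT with Cᵥ = R/(γ−1) = 20.79 J/(mol·K).
ΔU = 3.53 × 20.79 × (91.01 − 319) = -16730 J.
Work done by the gas = −ΔU = 16730 J.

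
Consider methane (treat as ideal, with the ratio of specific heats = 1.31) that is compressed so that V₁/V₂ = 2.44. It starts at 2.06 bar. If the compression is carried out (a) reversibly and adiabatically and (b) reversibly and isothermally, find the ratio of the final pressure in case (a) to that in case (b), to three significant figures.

Isothermal: P_b = P₁(V₁/V₂) = 2.06×2.44.
Adiabatic: P_a = P₁(V₁/V₂)^γ = 2.06×2.44^(1.31).
P_a/P_b = (V₁/V₂)^(γ−1) = 2.44^(0.31) = 1.319.

P_adiabatic / P_isothermal ≈ 1.32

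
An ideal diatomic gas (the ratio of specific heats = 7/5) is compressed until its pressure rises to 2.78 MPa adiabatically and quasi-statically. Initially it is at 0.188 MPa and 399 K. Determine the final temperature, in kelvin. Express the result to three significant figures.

T₂ ≈ 861 K

Adiabatic: T₂/T₁ = (P₂/P₁)^((γ−1)/γ).
T₂ = 399 × (2.78/0.188)^(2/7) = 861.4 K.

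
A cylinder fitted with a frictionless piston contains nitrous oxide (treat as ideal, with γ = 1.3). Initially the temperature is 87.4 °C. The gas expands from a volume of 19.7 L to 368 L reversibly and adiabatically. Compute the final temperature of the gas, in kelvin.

T₂ ≈ 150 K

For a reversible adiabat TV^(γ−1) is constant, so T₂ = T₁ (V₁/V₂)^(γ−1).
T₁ = 87.4 °C = 360.5 K.
T₂ = 360.5 × (19.7/368)^(0.3) = 149.8 K.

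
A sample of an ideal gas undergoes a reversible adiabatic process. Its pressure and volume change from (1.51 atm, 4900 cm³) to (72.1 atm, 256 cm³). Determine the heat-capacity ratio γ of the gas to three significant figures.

PV^γ = const ⇒ γ = ln(P₂/P₁) / ln(V₁/V₂).
γ = ln(72.1/1.51) / ln(4900/256) = 1.31.

γ ≈ 1.31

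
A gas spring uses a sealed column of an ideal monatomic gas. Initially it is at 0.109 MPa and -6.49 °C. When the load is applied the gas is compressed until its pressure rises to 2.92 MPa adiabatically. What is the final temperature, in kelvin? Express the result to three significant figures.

Adiabatic: T₂/T₁ = (P₂/P₁)^((γ−1)/γ).
For a monatomic ideal gas γ = 5/3, so (γ−1)/γ = 2/5.
T₁ = -6.49 °C = 266.7 K.
T₂ = 266.7 × (2.92/0.109)^(2/5) = 993.4 K.

T₂ ≈ 993 K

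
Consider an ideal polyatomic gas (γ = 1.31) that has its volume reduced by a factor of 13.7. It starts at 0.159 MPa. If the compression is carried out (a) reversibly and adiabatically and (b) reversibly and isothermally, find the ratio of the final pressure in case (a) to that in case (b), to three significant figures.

Isothermal: P_b = P₁(V₁/V₂) = 0.159×13.7.
Adiabatic: P_a = P₁(V₁/V₂)^γ = 0.159×13.7^(1.31).
P_a/P_b = (V₁/V₂)^(γ−1) = 13.7^(0.31) = 2.251.

P_adiabatic / P_isothermal ≈ 2.25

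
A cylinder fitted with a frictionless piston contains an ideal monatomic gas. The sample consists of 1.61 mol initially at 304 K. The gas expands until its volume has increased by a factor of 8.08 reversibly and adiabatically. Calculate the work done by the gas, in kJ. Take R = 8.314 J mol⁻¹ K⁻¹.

W ≈ 4.59 kJ

For a reversible adiabat TV^(γ−1) is constant, so T₂ = T₁ (V₁/V₂)^(γ−1).
γ = 5/3 for a monatomic ideal gas, so γ−1 = 2/3.
T₂ = 304 × (1/8.08)^(2/3) = 75.5 K.
Q = 0, so ΔU = W_on_gas = nCᵥΔT with Cᵥ = R/(γ−1) = 12.47 J/(mol·K).
ΔU = 1.61 × 12.47 × (75.5 − 304) = -4588 J.
Work done by the gas = −ΔU = 4588 J.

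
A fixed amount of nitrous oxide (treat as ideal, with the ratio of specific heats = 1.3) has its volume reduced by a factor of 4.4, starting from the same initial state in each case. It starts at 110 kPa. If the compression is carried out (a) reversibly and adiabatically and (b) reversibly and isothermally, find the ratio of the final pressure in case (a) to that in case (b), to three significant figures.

P_adiabatic / P_isothermal ≈ 1.56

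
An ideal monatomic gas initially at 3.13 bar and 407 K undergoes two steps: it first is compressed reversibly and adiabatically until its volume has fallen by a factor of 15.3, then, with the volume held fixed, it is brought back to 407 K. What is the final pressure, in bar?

For a monatomic ideal gas γ = 5/3.
Adiabatic step (PV^γ = const): P₂ = 3.13×15.3^(5/3) = 295.1 bar; T₂ = 407×15.3^(2/3) = 2508 K.
Isochoric: P₃ = P₂(T₃/T₂) = 295.1 × (407/2508) = 47.89 bar.

P₃ ≈ 47.9 bar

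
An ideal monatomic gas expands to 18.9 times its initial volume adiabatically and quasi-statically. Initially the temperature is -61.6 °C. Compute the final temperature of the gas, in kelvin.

T₂ ≈ 29.8 K

Adiabatic: T₁V₁^(γ−1) = T₂V₂^(γ−1) ⇒ T₂ = T₁ (V₁/V₂)^(γ−1).
For a monatomic ideal gas γ = 5/3, so γ−1 = 2/3.
T₁ = -61.6 °C = 211.5 K.
T₂ = 211.5 × (1/18.9)^(2/3) = 29.82 K.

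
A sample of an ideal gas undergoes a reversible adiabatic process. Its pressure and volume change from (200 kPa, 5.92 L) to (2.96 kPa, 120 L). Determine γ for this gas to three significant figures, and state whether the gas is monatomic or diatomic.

PV^γ = const ⇒ γ = ln(P₂/P₁) / ln(V₁/V₂).
γ = ln(2.96/200) / ln(5.92/120) = 1.4.
γ ≈ 1.40 is close to 7/5, so the gas is diatomic.

γ ≈ 1.40; diatomic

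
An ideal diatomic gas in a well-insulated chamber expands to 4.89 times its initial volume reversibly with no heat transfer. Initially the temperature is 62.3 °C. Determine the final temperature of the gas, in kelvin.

T₂ ≈ 178 K

For a reversible adiabat TV^(γ−1) is constant, so T₂ = T₁ (V₁/V₂)^(γ−1).
For a diatomic ideal gas γ = 7/5, so γ−1 = 2/5.
T₁ = 62.3 °C = 335.4 K.
T₂ = 335.4 × (1/4.89)^(2/5) = 177.8 K.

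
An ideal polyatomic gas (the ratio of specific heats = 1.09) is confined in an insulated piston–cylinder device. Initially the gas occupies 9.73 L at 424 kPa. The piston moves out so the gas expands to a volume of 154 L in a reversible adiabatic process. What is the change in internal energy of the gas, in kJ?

ΔU ≈ -10.1 kJ

P₂ = P₁(V₁/V₂)^γ = 424×(9.73/154)^(1.09) = 20.89 kPa.
For a reversible adiabat, W_by_gas = (P₁V₁ − P₂V₂)/(γ−1).
W_by = (424000×0.00973 − 20890×0.154) / (0.09) = 10090 J.
Q = 0 ⇒ ΔU = −W_by = -10090 J.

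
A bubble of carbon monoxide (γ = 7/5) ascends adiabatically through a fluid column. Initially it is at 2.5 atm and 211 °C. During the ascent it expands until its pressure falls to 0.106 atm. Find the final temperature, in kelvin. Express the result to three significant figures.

Along an adiabat T P^((1−γ)/γ) is constant, so T₂ = T₁ (P₂/P₁)^((γ−1)/γ).
T₁ = 211 °C = 484.1 K.
T₂ = 484.1 × (0.106/2.5)^(2/7) = 196.2 K.

T₂ ≈ 196 K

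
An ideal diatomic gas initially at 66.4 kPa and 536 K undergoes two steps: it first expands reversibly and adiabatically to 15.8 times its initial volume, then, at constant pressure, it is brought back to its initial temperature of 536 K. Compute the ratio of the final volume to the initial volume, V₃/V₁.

For a diatomic ideal gas γ = 7/5.
Adiabatic step: V₂/V₁ = 15.8; T₂ = T₁·(1/15.8)^(2/5) = 177.7 K.
Isobaric step: V₃/V₂ = T₃/T₂ = 536/177.7.
V₃/V₁ = (V₂/V₁)(V₃/V₂) = 15.8 × (536/177.7) = 47.66.

V₃/V₁ ≈ 47.7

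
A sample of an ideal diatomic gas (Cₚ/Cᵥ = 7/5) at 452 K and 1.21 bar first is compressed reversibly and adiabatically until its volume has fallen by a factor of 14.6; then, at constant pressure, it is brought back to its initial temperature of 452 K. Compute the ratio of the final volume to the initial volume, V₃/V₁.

Adiabatic step: V₂/V₁ = 0.06849; T₂ = T₁·14.6^(2/5) = 1321 K.
Isobaric step: V₃/V₂ = T₃/T₂ = 452/1321.
V₃/V₁ = (V₂/V₁)(V₃/V₂) = 0.06849 × (452/1321) = 0.02344.

V₃/V₁ ≈ 0.0234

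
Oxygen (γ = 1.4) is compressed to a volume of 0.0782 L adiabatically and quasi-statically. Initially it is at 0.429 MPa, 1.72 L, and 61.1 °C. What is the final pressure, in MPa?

P₂ ≈ 32.5 MPa

Since PV^γ is constant along a reversible adiabat, P₂ = P₁ (V₁/V₂)^γ.
P₂ = 0.429 × (1.72/0.0782)^(1.4) = 32.49 MPa.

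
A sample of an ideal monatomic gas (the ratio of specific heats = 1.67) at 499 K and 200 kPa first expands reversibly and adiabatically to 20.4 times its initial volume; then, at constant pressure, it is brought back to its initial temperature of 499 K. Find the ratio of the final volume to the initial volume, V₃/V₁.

Adiabatic step: V₂/V₁ = 20.4; T₂ = T₁·(1/20.4)^(0.67) = 66.17 K.
Isobaric step: V₃/V₂ = T₃/T₂ = 499/66.17.
V₃/V₁ = (V₂/V₁)(V₃/V₂) = 20.4 × (499/66.17) = 153.8.

V₃/V₁ ≈ 154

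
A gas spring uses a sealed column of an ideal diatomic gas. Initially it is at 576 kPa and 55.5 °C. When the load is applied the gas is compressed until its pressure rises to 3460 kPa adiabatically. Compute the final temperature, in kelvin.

T₂ ≈ 549 K

Adiabatic: T₂/T₁ = (P₂/P₁)^((γ−1)/γ).
For a diatomic ideal gas γ = 7/5, so (γ−1)/γ = 2/7.
T₁ = 55.5 °C = 328.6 K.
T₂ = 328.6 × (3460/576)^(2/7) = 548.5 K.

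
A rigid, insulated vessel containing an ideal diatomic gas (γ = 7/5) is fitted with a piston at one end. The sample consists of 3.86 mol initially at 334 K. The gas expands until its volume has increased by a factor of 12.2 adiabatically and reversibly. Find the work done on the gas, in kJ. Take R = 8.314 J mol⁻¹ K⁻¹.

For a reversible adiabat TV^(γ−1) is constant, so T₂ = T₁ (V₁/V₂)^(γ−1).
T₂ = 334 × (1/12.2)^(2/5) = 122.8 K.
Q = 0, so ΔU = W_on_gas = nCᵥΔT with Cᵥ = R/(γ−1) = 20.79 J/(mol·K).
ΔU = 3.86 × 20.79 × (122.8 − 334) = -16940 J.

W ≈ -16.9 kJ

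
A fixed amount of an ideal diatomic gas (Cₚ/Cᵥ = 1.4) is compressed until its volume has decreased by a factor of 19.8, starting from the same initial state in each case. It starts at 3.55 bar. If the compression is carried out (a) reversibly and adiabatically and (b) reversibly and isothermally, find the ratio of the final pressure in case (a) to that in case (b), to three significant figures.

Isothermal: P_b = P₁(V₁/V₂) = 3.55×19.8.
Adiabatic: P_a = P₁(V₁/V₂)^γ = 3.55×19.8^(1.4).
P_a/P_b = (V₁/V₂)^(γ−1) = 19.8^(0.4) = 3.301.

P_adiabatic / P_isothermal ≈ 3.30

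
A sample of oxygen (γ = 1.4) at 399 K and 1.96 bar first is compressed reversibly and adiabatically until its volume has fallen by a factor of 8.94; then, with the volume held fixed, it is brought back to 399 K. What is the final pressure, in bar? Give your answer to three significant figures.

P₃ ≈ 17.5 bar

Adiabatic step (PV^γ = const): P₂ = 1.96×8.94^(1.4) = 42.09 bar; T₂ = 399×8.94^(0.4) = 958.3 K.
Isochoric: P₃ = P₂(T₃/T₂) = 42.09 × (399/958.3) = 17.52 bar.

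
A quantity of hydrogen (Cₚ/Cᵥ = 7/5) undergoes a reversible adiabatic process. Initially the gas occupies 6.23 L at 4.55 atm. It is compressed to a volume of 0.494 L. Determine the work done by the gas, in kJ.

P₂ = P₁(V₁/V₂)^γ = 4.55×(6.23/0.494)^(7/5) = 158.2 atm.
For a reversible adiabat, W_by_gas = (P₁V₁ − P₂V₂)/(γ−1).
W_by = (461000×0.00623 − 1.602×10^7×0.000494) / (2/5) = -12610 J.

W ≈ -12.6 kJ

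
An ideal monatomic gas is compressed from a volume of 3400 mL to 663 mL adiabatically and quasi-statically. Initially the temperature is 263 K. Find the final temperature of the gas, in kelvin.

For a reversible adiabat TV^(γ−1) is constant, so T₂ = T₁ (V₁/V₂)^(γ−1).
For a monatomic ideal gas γ = 5/3, so γ−1 = 2/3.
T₂ = 263 × (3400/663)^(2/3) = 782.1 K.

T₂ ≈ 782 K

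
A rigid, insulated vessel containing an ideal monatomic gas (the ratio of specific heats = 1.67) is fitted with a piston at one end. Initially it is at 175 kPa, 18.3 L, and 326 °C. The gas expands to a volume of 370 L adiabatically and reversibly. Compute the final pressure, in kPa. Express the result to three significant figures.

Since PV^γ is constant along a reversible adiabat, P₂ = P₁ (V₁/V₂)^γ.
P₂ = 175 × (18.3/370)^(1.67) = 1.155 kPa.

P₂ ≈ 1.15 kPa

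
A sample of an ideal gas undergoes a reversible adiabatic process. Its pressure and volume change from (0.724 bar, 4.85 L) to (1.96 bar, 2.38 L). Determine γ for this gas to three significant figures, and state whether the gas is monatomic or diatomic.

γ ≈ 1.40; diatomic

PV^γ = const ⇒ γ = ln(P₂/P₁) / ln(V₁/V₂).
γ = ln(1.96/0.724) / ln(4.85/2.38) = 1.399.
γ ≈ 1.40 is close to 7/5, so the gas is diatomic.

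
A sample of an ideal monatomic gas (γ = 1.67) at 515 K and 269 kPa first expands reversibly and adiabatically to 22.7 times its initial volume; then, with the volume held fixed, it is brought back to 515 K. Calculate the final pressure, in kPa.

Adiabatic step (PV^γ = const): P₂ = 269×(1/22.7)^(1.67) = 1.463 kPa; T₂ = 515×(1/22.7)^(0.67) = 63.57 K.
Isochoric: P₃ = P₂(T₃/T₂) = 1.463 × (515/63.57) = 11.85 kPa.

P₃ ≈ 11.9 kPa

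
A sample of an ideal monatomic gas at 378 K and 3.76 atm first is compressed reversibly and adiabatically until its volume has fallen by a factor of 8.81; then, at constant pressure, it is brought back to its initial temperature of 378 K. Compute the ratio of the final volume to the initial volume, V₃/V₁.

V₃/V₁ ≈ 0.0266

For a monatomic ideal gas γ = 5/3.
Adiabatic step: V₂/V₁ = 0.1135; T₂ = T₁·8.81^(2/3) = 1612 K.
Isobaric step: V₃/V₂ = T₃/T₂ = 378/1612.
V₃/V₁ = (V₂/V₁)(V₃/V₂) = 0.1135 × (378/1612) = 0.02661.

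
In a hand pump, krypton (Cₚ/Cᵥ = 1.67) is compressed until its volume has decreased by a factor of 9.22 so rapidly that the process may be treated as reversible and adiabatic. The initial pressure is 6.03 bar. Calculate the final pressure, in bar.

P₂ ≈ 246 bar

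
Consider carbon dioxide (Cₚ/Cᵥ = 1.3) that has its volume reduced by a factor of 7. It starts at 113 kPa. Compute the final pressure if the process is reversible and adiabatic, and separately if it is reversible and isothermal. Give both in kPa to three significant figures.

adiabatic: 1420 kPa; isothermal: 791 kPa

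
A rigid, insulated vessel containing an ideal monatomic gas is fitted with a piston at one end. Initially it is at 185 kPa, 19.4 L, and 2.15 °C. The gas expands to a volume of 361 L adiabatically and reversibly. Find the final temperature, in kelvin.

Adiabatic: T₁V₁^(γ−1) = T₂V₂^(γ−1) ⇒ T₂ = T₁ (V₁/V₂)^(γ−1).
γ = 5/3 for a monatomic ideal gas.
T₁ = 2.15 °C = 275.3 K.
T₂ = 275.3 × (19.4/361)^(2/3) = 39.2 K.

T₂ ≈ 39.2 K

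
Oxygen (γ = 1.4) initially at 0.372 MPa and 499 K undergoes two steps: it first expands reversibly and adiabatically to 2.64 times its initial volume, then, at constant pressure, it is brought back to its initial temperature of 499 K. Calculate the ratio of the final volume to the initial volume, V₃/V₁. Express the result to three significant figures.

Adiabatic step: V₂/V₁ = 2.64; T₂ = T₁·(1/2.64)^(0.4) = 338.4 K.
Isobaric step: V₃/V₂ = T₃/T₂ = 499/338.4.
V₃/V₁ = (V₂/V₁)(V₃/V₂) = 2.64 × (499/338.4) = 3.893.

V₃/V₁ ≈ 3.89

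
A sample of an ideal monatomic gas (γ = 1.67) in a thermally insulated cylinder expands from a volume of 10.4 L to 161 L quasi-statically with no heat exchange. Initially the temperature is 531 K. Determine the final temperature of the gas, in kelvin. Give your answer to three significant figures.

T₂ ≈ 84.7 K

For a reversible adiabat TV^(γ−1) is constant, so T₂ = T₁ (V₁/V₂)^(γ−1).
T₂ = 531 × (10.4/161)^(0.67) = 84.71 K.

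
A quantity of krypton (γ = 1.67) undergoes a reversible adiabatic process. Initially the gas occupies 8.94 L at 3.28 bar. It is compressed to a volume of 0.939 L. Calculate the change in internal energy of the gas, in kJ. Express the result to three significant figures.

ΔU ≈ 15.4 kJ

P₂ = P₁(V₁/V₂)^γ = 3.28×(8.94/0.939)^(1.67) = 141.3 bar.
For a reversible adiabat, W_by_gas = (P₁V₁ − P₂V₂)/(γ−1).
W_by = (328000×0.00894 − 1.413×10^7×0.000939) / (0.67) = -15430 J.
Q = 0 ⇒ ΔU = −W_by = 15430 J.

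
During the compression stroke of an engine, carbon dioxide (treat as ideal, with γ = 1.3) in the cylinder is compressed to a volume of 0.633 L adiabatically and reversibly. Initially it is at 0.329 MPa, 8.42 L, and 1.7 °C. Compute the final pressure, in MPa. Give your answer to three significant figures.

Since PV^γ is constant along a reversible adiabat, P₂ = P₁ (V₁/V₂)^γ.
P₂ = 0.329 × (8.42/0.633)^(1.3) = 9.512 MPa.

P₂ ≈ 9.51 MPa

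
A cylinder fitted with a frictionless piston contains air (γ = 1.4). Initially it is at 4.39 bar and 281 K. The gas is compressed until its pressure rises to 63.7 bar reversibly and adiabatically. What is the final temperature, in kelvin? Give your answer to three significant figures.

T₂ ≈ 603 K

Along an adiabat T P^((1−γ)/γ) is constant, so T₂ = T₁ (P₂/P₁)^((γ−1)/γ).
T₂ = 281 × (63.7/4.39)^(0.286) = 603.4 K.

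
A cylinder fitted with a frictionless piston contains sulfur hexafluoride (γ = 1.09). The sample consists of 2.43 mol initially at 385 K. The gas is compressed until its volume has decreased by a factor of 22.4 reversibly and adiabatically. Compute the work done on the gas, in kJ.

For a reversible adiabat TV^(γ−1) is constant, so T₂ = T₁ (V₁/V₂)^(γ−1).
T₂ = 385 × 22.4^(0.09) = 509.3 K.
Q = 0, so ΔU = W_on_gas = nCᵥΔT with Cᵥ = R/(γ−1) = 92.38 J/(mol·K).
ΔU = 2.43 × 92.38 × (509.3 − 385) = 27910 J.

W ≈ 27.9 kJ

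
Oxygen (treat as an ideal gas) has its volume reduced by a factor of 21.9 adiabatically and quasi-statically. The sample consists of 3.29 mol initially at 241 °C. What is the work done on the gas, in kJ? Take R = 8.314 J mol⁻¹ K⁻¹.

W ≈ 85.7 kJ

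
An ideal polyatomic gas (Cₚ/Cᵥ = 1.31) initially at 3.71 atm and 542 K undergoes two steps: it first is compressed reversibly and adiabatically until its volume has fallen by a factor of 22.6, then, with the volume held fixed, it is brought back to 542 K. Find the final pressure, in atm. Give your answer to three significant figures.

P₃ ≈ 83.8 atm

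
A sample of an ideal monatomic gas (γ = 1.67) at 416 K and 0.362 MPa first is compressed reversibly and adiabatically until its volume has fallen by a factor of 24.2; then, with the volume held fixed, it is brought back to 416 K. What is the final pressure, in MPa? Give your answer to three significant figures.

P₃ ≈ 8.76 MPa

Adiabatic step (PV^γ = const): P₂ = 0.362×24.2^(1.67) = 74.08 MPa; T₂ = 416×24.2^(0.67) = 3518 K.
Isochoric: P₃ = P₂(T₃/T₂) = 74.08 × (416/3518) = 8.76 MPa.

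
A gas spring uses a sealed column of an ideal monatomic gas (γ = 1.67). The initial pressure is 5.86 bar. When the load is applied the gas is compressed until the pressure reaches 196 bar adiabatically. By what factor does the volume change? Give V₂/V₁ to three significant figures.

V₂/V₁ ≈ 0.122

From PV^γ = const, V₂/V₁ = (P₁/P₂)^(1/γ).
V₂/V₁ = (5.86/196)^(0.599) = 0.1222.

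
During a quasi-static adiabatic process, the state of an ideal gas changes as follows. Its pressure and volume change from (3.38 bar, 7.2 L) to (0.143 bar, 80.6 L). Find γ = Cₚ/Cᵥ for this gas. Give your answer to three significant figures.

γ ≈ 1.31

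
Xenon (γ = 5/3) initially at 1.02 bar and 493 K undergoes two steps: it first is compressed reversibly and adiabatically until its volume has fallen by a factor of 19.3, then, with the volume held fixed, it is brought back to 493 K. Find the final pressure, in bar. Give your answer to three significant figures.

Adiabatic step (PV^γ = const): P₂ = 1.02×19.3^(5/3) = 141.6 bar; T₂ = 493×19.3^(2/3) = 3547 K.
Isochoric: P₃ = P₂(T₃/T₂) = 141.6 × (493/3547) = 19.69 bar.

P₃ ≈ 19.7 bar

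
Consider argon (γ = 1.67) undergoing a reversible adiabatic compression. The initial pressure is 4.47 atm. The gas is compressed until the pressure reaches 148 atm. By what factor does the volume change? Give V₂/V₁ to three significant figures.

V₂/V₁ ≈ 0.123

From PV^γ = const, V₂/V₁ = (P₁/P₂)^(1/γ).
V₂/V₁ = (4.47/148)^(0.599) = 0.123.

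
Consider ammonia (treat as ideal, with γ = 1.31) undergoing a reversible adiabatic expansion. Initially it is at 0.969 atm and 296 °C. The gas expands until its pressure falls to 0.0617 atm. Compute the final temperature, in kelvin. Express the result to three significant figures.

T₂ ≈ 297 K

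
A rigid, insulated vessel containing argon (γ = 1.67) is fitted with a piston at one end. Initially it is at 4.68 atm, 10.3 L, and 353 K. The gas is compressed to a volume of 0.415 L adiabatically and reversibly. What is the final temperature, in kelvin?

T₂ ≈ 3040 K

Adiabatic: T₁V₁^(γ−1) = T₂V₂^(γ−1) ⇒ T₂ = T₁ (V₁/V₂)^(γ−1).
T₂ = 353 × (10.3/0.415)^(0.67) = 3036 K.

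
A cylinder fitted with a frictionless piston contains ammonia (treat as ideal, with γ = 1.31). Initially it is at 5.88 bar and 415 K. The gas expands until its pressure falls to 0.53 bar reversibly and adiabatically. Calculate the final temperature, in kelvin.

T₂ ≈ 235 K

Adiabatic: T₂/T₁ = (P₂/P₁)^((γ−1)/γ).
T₂ = 415 × (0.53/5.88)^(0.237) = 234.8 K.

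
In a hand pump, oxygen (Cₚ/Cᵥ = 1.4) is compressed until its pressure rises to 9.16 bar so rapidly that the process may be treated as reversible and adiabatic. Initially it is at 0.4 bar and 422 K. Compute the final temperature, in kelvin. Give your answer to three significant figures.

T₂ ≈ 1030 K

Along an adiabat T P^((1−γ)/γ) is constant, so T₂ = T₁ (P₂/P₁)^((γ−1)/γ).
T₂ = 422 × (9.16/0.4)^(0.286) = 1032 K.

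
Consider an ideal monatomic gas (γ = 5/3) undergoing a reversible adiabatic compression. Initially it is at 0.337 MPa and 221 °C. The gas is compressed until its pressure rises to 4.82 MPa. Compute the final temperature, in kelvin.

Adiabatic: T₂/T₁ = (P₂/P₁)^((γ−1)/γ).
T₁ = 221 °C = 494.1 K.
T₂ = 494.1 × (4.82/0.337)^(2/5) = 1432 K.

T₂ ≈ 1430 K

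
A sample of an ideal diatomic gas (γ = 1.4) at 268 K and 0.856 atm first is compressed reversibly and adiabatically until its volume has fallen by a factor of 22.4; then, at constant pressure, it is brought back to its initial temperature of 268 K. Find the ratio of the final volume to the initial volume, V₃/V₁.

Adiabatic step: V₂/V₁ = 0.04464; T₂ = T₁·22.4^(0.4) = 929.5 K.
Isobaric step: V₃/V₂ = T₃/T₂ = 268/929.5.
V₃/V₁ = (V₂/V₁)(V₃/V₂) = 0.04464 × (268/929.5) = 0.01287.

V₃/V₁ ≈ 0.0129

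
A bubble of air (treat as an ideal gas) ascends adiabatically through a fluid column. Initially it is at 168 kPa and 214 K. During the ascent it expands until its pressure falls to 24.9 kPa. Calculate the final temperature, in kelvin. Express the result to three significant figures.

T₂ ≈ 124 K

Adiabatic: T₂/T₁ = (P₂/P₁)^((γ−1)/γ).
For a diatomic ideal gas γ = 7/5, so (γ−1)/γ = 2/7.
T₂ = 214 × (24.9/168)^(2/7) = 124 K.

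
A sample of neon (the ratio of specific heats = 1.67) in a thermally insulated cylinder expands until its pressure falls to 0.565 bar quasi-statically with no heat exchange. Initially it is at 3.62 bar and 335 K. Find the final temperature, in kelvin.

T₂ ≈ 159 K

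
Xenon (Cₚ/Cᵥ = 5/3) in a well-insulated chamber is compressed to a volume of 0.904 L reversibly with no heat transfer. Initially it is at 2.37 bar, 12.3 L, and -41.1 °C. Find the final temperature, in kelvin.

Adiabatic: T₁V₁^(γ−1) = T₂V₂^(γ−1) ⇒ T₂ = T₁ (V₁/V₂)^(γ−1).
T₁ = -41.1 °C = 232 K.
T₂ = 232 × (12.3/0.904)^(2/3) = 1323 K.

T₂ ≈ 1320 K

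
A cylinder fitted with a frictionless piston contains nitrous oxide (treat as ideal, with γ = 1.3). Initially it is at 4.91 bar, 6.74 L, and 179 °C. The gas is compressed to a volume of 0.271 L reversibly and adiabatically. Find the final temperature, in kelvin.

T₂ ≈ 1190 K

Adiabatic: T₁V₁^(γ−1) = T₂V₂^(γ−1) ⇒ T₂ = T₁ (V₁/V₂)^(γ−1).
T₁ = 179 °C = 452.1 K.
T₂ = 452.1 × (6.74/0.271)^(0.3) = 1186 K.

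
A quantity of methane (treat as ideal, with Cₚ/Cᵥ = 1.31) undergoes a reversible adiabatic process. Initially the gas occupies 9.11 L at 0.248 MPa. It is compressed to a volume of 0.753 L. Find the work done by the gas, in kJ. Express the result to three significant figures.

W ≈ -8.50 kJ

P₂ = P₁(V₁/V₂)^γ = 0.248×(9.11/0.753)^(1.31) = 6.499 MPa.
For a reversible adiabat, W_by_gas = (P₁V₁ − P₂V₂)/(γ−1).
W_by = (248000×0.00911 − 6.499×10^6×0.000753) / (0.31) = -8497 J.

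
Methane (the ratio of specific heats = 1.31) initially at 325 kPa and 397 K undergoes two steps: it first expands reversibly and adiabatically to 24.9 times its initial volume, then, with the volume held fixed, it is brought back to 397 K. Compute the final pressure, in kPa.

P₃ ≈ 13.1 kPa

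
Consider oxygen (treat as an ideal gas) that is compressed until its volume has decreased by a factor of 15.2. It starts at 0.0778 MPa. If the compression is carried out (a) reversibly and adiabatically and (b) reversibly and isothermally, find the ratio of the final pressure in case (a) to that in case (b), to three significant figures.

For a diatomic ideal gas γ = 7/5.
Isothermal: P_b = P₁(V₁/V₂) = 0.0778×15.2.
Adiabatic: P_a = P₁(V₁/V₂)^γ = 0.0778×15.2^(7/5).
P_a/P_b = (V₁/V₂)^(γ−1) = 15.2^(2/5) = 2.97.

P_adiabatic / P_isothermal ≈ 2.97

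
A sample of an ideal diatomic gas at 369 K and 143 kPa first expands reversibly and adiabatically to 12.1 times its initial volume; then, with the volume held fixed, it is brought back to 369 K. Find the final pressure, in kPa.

P₃ ≈ 11.8 kPa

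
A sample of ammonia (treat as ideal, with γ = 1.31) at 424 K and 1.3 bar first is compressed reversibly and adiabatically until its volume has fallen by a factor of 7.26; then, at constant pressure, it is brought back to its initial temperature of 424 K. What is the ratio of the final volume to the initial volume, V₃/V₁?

V₃/V₁ ≈ 0.0745

Adiabatic step: V₂/V₁ = 0.1377; T₂ = T₁·7.26^(0.31) = 783.9 K.
Isobaric step: V₃/V₂ = T₃/T₂ = 424/783.9.
V₃/V₁ = (V₂/V₁)(V₃/V₂) = 0.1377 × (424/783.9) = 0.0745.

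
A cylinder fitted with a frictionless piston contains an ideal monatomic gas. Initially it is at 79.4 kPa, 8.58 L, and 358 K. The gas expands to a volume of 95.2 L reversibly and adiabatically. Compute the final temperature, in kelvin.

Adiabatic: T₁V₁^(γ−1) = T₂V₂^(γ−1) ⇒ T₂ = T₁ (V₁/V₂)^(γ−1).
γ = 5/3 for a monatomic ideal gas.
T₂ = 358 × (8.58/95.2)^(2/3) = 71.96 K.

T₂ ≈ 72.0 K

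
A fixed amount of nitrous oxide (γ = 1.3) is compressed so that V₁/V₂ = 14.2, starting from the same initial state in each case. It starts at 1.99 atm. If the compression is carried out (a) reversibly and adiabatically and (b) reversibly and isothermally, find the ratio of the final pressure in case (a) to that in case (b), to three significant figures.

P_adiabatic / P_isothermal ≈ 2.22

Isothermal: P_b = P₁(V₁/V₂) = 1.99×14.2.
Adiabatic: P_a = P₁(V₁/V₂)^γ = 1.99×14.2^(1.3).
P_a/P_b = (V₁/V₂)^(γ−1) = 14.2^(0.3) = 2.217.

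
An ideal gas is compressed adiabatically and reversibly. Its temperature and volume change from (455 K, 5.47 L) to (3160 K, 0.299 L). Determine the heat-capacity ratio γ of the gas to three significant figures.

TV^(γ−1) = const ⇒ γ − 1 = ln(T₂/T₁) / ln(V₁/V₂).
γ = 1 + ln(3160/455) / ln(5.47/0.299) = 1.667.

γ ≈ 1.67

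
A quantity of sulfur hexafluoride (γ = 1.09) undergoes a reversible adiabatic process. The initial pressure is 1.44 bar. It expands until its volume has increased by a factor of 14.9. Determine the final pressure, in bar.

P₂ ≈ 0.0758 bar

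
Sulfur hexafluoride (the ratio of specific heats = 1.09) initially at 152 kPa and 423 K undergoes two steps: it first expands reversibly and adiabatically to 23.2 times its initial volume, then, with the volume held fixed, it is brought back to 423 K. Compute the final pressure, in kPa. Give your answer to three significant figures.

Adiabatic step (PV^γ = const): P₂ = 152×(1/23.2)^(1.09) = 4.937 kPa; T₂ = 423×(1/23.2)^(0.09) = 318.7 K.
Isochoric: P₃ = P₂(T₃/T₂) = 4.937 × (423/318.7) = 6.552 kPa.

P₃ ≈ 6.55 kPa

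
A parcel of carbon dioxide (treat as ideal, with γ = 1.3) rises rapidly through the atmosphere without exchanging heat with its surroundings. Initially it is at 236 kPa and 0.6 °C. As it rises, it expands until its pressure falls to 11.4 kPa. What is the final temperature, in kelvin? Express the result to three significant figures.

Adiabatic: T₂/T₁ = (P₂/P₁)^((γ−1)/γ).
T₁ = 0.6 °C = 273.8 K.
T₂ = 273.8 × (11.4/236)^(0.231) = 136 K.

T₂ ≈ 136 K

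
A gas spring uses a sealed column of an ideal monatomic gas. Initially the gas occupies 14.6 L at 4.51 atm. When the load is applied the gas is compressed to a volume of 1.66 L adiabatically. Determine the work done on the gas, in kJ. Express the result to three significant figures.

γ = 5/3 for a monatomic ideal gas.
P₂ = P₁(V₁/V₂)^γ = 4.51×(14.6/1.66)^(5/3) = 169 atm.
For a reversible adiabat, W_by_gas = (P₁V₁ − P₂V₂)/(γ−1).
W_by = (457000×0.0146 − 1.713×10^7×0.00166) / (2/3) = -32630 J.
W_on_gas = −W_by = 32630 J.

W ≈ 32.6 kJ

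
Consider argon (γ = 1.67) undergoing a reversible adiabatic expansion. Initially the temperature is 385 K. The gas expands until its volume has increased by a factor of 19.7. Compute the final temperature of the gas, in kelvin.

For a reversible adiabat TV^(γ−1) is constant, so T₂ = T₁ (V₁/V₂)^(γ−1).
T₂ = 385 × (1/19.7)^(0.67) = 52.26 K.

T₂ ≈ 52.3 K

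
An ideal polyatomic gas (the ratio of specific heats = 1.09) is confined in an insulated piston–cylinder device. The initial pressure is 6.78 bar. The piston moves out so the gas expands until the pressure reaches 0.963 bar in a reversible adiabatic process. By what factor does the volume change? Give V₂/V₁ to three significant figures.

V₂/V₁ ≈ 5.99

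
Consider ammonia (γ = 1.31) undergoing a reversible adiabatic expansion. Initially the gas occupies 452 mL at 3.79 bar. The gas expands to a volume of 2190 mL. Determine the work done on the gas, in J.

W ≈ -214 J

P₂ = P₁(V₁/V₂)^γ = 3.79×(452/2190)^(1.31) = 0.4796 bar.
For a reversible adiabat, W_by_gas = (P₁V₁ − P₂V₂)/(γ−1).
W_by = (379000×0.000452 − 47960×0.00219) / (0.31) = 213.8 J.
W_on_gas = −W_by = -213.8 J.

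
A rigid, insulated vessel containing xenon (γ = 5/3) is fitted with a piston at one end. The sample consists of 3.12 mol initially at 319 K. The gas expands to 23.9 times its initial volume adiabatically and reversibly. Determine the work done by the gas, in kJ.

For a reversible adiabat TV^(γ−1) is constant, so T₂ = T₁ (V₁/V₂)^(γ−1).
T₂ = 319 × (1/23.9)^(2/3) = 38.45 K.
Q = 0, so ΔU = W_on_gas = nCᵥΔT with Cᵥ = R/(γ−1) = 12.47 J/(mol·K).
ΔU = 3.12 × 12.47 × (38.45 − 319) = -10920 J.
Work done by the gas = −ΔU = 10920 J.

W ≈ 10.9 kJ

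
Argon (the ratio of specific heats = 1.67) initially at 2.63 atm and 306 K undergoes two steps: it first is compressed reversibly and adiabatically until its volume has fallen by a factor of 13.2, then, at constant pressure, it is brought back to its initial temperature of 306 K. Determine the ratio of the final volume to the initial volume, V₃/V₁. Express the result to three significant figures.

Adiabatic step: V₂/V₁ = 0.07576; T₂ = T₁·13.2^(0.67) = 1724 K.
Isobaric step: V₃/V₂ = T₃/T₂ = 306/1724.
V₃/V₁ = (V₂/V₁)(V₃/V₂) = 0.07576 × (306/1724) = 0.01345.

V₃/V₁ ≈ 0.0134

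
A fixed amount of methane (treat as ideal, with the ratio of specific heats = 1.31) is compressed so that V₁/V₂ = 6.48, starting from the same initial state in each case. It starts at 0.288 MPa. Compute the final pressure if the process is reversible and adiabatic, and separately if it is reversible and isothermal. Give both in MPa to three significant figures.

adiabatic: 3.33 MPa; isothermal: 1.87 MPa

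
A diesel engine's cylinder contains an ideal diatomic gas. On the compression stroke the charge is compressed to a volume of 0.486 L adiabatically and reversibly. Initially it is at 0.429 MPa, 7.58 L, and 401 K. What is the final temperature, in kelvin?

Adiabatic: T₁V₁^(γ−1) = T₂V₂^(γ−1) ⇒ T₂ = T₁ (V₁/V₂)^(γ−1).
γ = 7/5 for a diatomic ideal gas.
T₂ = 401 × (7.58/0.486)^(2/5) = 1203 K.

T₂ ≈ 1200 K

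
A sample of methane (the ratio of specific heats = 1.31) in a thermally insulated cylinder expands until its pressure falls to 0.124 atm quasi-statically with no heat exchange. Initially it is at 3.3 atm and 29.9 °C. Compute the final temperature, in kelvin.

Along an adiabat T P^((1−γ)/γ) is constant, so T₂ = T₁ (P₂/P₁)^((γ−1)/γ).
T₁ = 29.9 °C = 303 K.
T₂ = 303 × (0.124/3.3)^(0.237) = 139.4 K.

T₂ ≈ 139 K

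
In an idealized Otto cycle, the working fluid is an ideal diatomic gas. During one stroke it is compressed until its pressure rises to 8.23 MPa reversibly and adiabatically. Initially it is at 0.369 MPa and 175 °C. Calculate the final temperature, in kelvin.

T₂ ≈ 1090 K

Along an adiabat T P^((1−γ)/γ) is constant, so T₂ = T₁ (P₂/P₁)^((γ−1)/γ).
For a diatomic ideal gas γ = 7/5, so (γ−1)/γ = 2/7.
T₁ = 175 °C = 448.1 K.
T₂ = 448.1 × (8.23/0.369)^(2/7) = 1088 K.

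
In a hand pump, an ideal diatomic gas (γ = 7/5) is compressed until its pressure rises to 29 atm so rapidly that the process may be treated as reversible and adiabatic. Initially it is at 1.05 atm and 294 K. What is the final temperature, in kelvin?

Adiabatic: T₂/T₁ = (P₂/P₁)^((γ−1)/γ).
T₂ = 294 × (29/1.05)^(2/7) = 758.8 K.

T₂ ≈ 759 K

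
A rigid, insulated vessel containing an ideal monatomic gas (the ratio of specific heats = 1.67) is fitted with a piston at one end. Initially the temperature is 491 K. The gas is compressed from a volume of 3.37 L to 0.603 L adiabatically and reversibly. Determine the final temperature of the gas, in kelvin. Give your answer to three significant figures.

For a reversible adiabat TV^(γ−1) is constant, so T₂ = T₁ (V₁/V₂)^(γ−1).
T₂ = 491 × (3.37/0.603)^(0.67) = 1555 K.

T₂ ≈ 1560 K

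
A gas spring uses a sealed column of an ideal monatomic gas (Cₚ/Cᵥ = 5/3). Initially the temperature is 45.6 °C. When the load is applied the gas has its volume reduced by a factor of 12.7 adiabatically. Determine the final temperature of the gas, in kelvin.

For a reversible adiabat TV^(γ−1) is constant, so T₂ = T₁ (V₁/V₂)^(γ−1).
T₁ = 45.6 °C = 318.8 K.
T₂ = 318.8 × 12.7^(2/3) = 1735 K.

T₂ ≈ 1740 K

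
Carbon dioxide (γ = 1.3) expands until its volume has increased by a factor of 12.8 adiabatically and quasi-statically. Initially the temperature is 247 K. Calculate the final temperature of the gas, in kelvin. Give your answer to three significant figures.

T₂ ≈ 115 K

For a reversible adiabat TV^(γ−1) is constant, so T₂ = T₁ (V₁/V₂)^(γ−1).
T₂ = 247 × (1/12.8)^(0.3) = 115 K.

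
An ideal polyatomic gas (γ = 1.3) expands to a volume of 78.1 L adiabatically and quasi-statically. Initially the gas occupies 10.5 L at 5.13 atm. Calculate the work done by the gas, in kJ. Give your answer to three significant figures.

W ≈ 8.23 kJ

P₂ = P₁(V₁/V₂)^γ = 5.13×(10.5/78.1)^(1.3) = 0.3778 atm.
For a reversible adiabat, W_by_gas = (P₁V₁ − P₂V₂)/(γ−1).
W_by = (519800×0.0105 − 38280×0.0781) / (0.3) = 8228 J.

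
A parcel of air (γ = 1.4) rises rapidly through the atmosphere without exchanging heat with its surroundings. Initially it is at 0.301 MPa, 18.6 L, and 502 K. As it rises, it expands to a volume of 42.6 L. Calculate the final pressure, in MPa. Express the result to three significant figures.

Since PV^γ is constant along a reversible adiabat, P₂ = P₁ (V₁/V₂)^γ.
P₂ = 0.301 × (18.6/42.6)^(1.4) = 0.09434 MPa.

P₂ ≈ 0.0943 MPa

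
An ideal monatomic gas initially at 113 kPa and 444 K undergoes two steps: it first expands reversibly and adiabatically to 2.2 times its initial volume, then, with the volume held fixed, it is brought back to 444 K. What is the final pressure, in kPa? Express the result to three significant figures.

For a monatomic ideal gas γ = 5/3.
Adiabatic step (PV^γ = const): P₂ = 113×(1/2.2)^(5/3) = 30.37 kPa; T₂ = 444×(1/2.2)^(2/3) = 262.5 K.
Isochoric: P₃ = P₂(T₃/T₂) = 30.37 × (444/262.5) = 51.36 kPa.

P₃ ≈ 51.4 kPa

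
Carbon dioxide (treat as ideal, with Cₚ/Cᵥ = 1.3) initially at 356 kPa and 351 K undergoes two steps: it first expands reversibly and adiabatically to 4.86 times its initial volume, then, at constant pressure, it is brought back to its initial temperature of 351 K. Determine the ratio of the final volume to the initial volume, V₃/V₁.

V₃/V₁ ≈ 7.81

Adiabatic step: V₂/V₁ = 4.86; T₂ = T₁·(1/4.86)^(0.3) = 218.4 K.
Isobaric step: V₃/V₂ = T₃/T₂ = 351/218.4.
V₃/V₁ = (V₂/V₁)(V₃/V₂) = 4.86 × (351/218.4) = 7.81.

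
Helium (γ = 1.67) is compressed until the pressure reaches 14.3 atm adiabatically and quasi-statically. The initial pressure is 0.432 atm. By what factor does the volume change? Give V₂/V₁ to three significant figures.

V₂/V₁ ≈ 0.123

From PV^γ = const, V₂/V₁ = (P₁/P₂)^(1/γ).
V₂/V₁ = (0.432/14.3)^(0.599) = 0.123.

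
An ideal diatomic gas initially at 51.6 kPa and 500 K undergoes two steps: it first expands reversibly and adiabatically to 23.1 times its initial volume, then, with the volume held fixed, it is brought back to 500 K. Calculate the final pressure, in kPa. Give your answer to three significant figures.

For a diatomic ideal gas γ = 7/5.
Adiabatic step (PV^γ = const): P₂ = 51.6×(1/23.1)^(7/5) = 0.6362 kPa; T₂ = 500×(1/23.1)^(2/5) = 142.4 K.
Isochoric: P₃ = P₂(T₃/T₂) = 0.6362 × (500/142.4) = 2.234 kPa.

P₃ ≈ 2.23 kPa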